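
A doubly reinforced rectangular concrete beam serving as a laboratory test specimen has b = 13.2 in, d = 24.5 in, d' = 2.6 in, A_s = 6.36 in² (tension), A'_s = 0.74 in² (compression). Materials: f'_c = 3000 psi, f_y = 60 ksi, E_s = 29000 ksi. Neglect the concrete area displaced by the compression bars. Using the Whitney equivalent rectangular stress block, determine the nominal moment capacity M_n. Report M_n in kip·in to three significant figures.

M_n ≈ 7540 kip·in

Assume both steels yield.
a = (A_s − A'_s) f_y/(0.85 f'_c b) = (6.36 − 0.74) × 60/(0.85 × 3 × 13.2) = 10.018 in.
c = a/β₁ = 10.018/0.85 = 11.786 in; ε'_s = 0.003(c − d')/c = 0.0023 ≥ ε_y = 0.0021, so the compression steel yields.
M_n = (A_s − A'_s) f_y (d − a/2) + A'_s f_y (d − d') = 337.2 × (24.5 − 5.009) + 44.4 × (24.5 − 2.6) = 6572.4 + 972.4 = 7544.8 kip·in.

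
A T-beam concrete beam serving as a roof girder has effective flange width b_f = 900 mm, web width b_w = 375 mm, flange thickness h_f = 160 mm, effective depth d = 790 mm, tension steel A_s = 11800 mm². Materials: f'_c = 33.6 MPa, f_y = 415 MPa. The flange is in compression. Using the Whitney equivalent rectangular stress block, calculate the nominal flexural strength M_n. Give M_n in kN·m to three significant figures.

Tension: T = A_s f_y = 11800 × 415 = 4897000 N.
Try a within the flange: a = T/(0.85 f'_c b_f) = 4897000/(0.85 × 33.6 × 900) = 190.52 mm.
a = 190.52 > h_f = 160 mm: the block extends into the web. Split into flange-overhang and web parts.
C_f = 0.85 f'_c (b_f − b_w) h_f = 0.85 × 33.6 × (900 − 375) × 160 = 2399040 N.
Remaining web compression depth: a_w = (T − C_f)/(0.85 f'_c b_w) = (4897000 − 2399040)/(0.85 × 33.6 × 375) = 233.24 mm.
M_n = C_f(d − h_f/2) + (T − C_f)(d − a_w/2) = 2399040 × (790 − 80) + 2497960 × (790 − 116.62) = 1703.32 + 1682.08 = 3385.40 × 10⁶ N·mm.
M_n = 3385.40 kN·m.

M_n ≈ 3390 kN·m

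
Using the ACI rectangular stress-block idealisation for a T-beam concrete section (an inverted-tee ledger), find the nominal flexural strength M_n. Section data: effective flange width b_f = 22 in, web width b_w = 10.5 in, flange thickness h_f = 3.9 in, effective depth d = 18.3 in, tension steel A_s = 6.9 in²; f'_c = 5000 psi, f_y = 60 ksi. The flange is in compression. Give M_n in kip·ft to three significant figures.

Tension: T = A_s f_y = 6.9 × 60 = 414 kips.
Try a within the flange: a = T/(0.85 f'_c b_f) = 414/(0.85 × 5 × 22) = 4.428 in.
a = 4.428 > h_f = 3.9 in: the block extends into the web. Split into flange-overhang and web parts.
C_f = 0.85 f'_c (b_f − b_w) h_f = 0.85 × 5 × (22 − 10.5) × 3.9 = 190.6 kips.
Remaining web compression depth: a_w = (T − C_f)/(0.85 f'_c b_w) = (414 − 190.6)/(0.85 × 5 × 10.5) = 5.006 in.
M_n = C_f(d − h_f/2) + (T − C_f)(d − a_w/2) = 190.6 × (18.3 − 1.95) + 223.4 × (18.3 − 2.503) = 3116.3 + 3529.0 = 6645.3 kip·in.
M_n = 6645.3/12 = 553.78 kip·ft.

M_n ≈ 554 kip·ft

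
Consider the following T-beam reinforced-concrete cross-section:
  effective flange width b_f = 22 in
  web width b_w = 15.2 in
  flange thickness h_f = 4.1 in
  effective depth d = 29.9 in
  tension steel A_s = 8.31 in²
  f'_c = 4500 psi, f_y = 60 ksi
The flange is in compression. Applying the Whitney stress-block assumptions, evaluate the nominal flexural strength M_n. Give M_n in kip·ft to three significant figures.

Tension: T = A_s f_y = 8.31 × 60 = 498.6 kips.
Try a within the flange: a = T/(0.85 f'_c b_f) = 498.6/(0.85 × 4.5 × 22) = 5.925 in.
a = 5.925 > h_f = 4.1 in: the block extends into the web. Split into flange-overhang and web parts.
C_f = 0.85 f'_c (b_f − b_w) h_f = 0.85 × 4.5 × (22 − 15.2) × 4.1 = 106.6 kips.
Remaining web compression depth: a_w = (T − C_f)/(0.85 f'_c b_w) = (498.6 − 106.6)/(0.85 × 4.5 × 15.2) = 6.742 in.
M_n = C_f(d − h_f/2) + (T − C_f)(d − a_w/2) = 106.6 × (29.9 − 2.05) + 392 × (29.9 − 3.371) = 2968.8 + 10399.4 = 13368.2 kip·in.
M_n = 13368.2/12 = 1114.02 kip·ft.

M_n ≈ 1110 kip·ft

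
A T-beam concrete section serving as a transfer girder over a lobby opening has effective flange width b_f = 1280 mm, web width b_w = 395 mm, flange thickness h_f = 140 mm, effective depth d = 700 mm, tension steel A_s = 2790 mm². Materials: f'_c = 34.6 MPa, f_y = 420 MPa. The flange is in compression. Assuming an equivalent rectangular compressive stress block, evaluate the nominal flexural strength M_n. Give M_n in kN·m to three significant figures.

Tension: T = A_s f_y = 2790 × 420 = 1171800 N.
Try a within the flange: a = T/(0.85 f'_c b_f) = 1171800/(0.85 × 34.6 × 1280) = 31.13 mm.
Since a = 31.13 ≤ h_f = 140 mm, the stress block lies entirely in the flange; analyse as a rectangular beam of width b_f.
M_n = T(d − a/2) = 1171800 × (700 − 15.565) = 802.02 × 10⁶ N·mm.
M_n = 802.02 kN·m.

M_n ≈ 802 kN·m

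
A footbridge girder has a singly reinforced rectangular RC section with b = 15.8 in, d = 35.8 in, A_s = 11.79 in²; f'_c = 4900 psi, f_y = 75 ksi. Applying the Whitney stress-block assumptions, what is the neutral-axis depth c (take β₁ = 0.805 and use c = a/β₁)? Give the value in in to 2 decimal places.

T = A_s f_y = 11.79 × 75 = 884.25 kips.
a = T/(0.85 f'_c b) = 884.25/(0.85 × 4.9 × 15.8) = 13.4370 in.
With β₁ = 0.805, c = a/β₁ = 13.4370/0.805 = 16.69 in.

c ≈ 16.69 in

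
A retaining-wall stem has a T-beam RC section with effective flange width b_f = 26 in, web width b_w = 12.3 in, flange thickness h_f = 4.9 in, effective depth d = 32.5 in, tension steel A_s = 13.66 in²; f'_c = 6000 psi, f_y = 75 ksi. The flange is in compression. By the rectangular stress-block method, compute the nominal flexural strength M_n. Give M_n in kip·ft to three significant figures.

Tension: T = A_s f_y = 13.66 × 75 = 1024.5 kips.
Try a within the flange: a = T/(0.85 f'_c b_f) = 1024.5/(0.85 × 6 × 26) = 7.726 in.
a = 7.726 > h_f = 4.9 in: the block extends into the web. Split into flange-overhang and web parts.
C_f = 0.85 f'_c (b_f − b_w) h_f = 0.85 × 6 × (26 − 12.3) × 4.9 = 342.4 kips.
Remaining web compression depth: a_w = (T − C_f)/(0.85 f'_c b_w) = (1024.5 − 342.4)/(0.85 × 6 × 12.3) = 10.874 in.
M_n = C_f(d − h_f/2) + (T − C_f)(d − a_w/2) = 342.4 × (32.5 − 2.45) + 682.1 × (32.5 − 5.437) = 10289.1 + 18459.7 = 28748.8 kip·in.
M_n = 28748.8/12 = 2395.73 kip·ft.

M_n ≈ 2400 kip·ft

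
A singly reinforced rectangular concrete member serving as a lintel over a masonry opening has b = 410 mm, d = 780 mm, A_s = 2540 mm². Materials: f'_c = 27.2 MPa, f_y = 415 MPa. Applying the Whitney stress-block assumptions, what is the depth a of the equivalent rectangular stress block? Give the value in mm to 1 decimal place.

T = A_s f_y = 2540 × 415 = 1054100 N = 1054.1 kN.
Setting C = 0.85 f'_c a b equal to T: a = 1054100/(0.85 × 27.2 × 410) = 111.2 mm.

a ≈ 111.2 mm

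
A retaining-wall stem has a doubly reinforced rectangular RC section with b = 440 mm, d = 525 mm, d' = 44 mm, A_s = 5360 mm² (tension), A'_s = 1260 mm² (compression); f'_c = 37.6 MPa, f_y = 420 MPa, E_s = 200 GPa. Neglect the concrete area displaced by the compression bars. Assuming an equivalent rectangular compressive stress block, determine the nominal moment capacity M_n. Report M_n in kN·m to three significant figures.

M_n ≈ 1050 kN·m

Assume both tension and compression steel yield.
Net tension couple steel: A_s − A'_s = 4100 mm².
a = (A_s − A'_s) f_y / (0.85 f'_c b) = 1722000/(0.85 × 37.6 × 440) = 122.45 mm.
c = a/β₁ = 122.45/0.781 = 156.79 mm; ε'_s = 0.003(c − d')/c = 0.0022 ≥ f_y/E_s = 0.0021, so compression steel does yield.
M_n = (A_s − A'_s) f_y (d − a/2) + A'_s f_y (d − d') = [1722000 × (525 − 61.225) + 529200 × (525 − 44)] × 10⁻⁶ = 798.62 + 254.55 = 1053.17 kN·m.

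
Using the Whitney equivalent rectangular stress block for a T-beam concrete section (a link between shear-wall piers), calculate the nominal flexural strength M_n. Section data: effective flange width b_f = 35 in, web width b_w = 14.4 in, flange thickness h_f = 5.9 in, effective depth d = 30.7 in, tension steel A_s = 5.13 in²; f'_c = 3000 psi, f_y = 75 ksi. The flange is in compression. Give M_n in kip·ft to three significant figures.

M_n ≈ 915 kip·ft

Tension: T = A_s f_y = 5.13 × 75 = 384.75 kips.
Try a within the flange: a = T/(0.85 f'_c b_f) = 384.75/(0.85 × 3 × 35) = 4.311 in.
Since a = 4.311 ≤ h_f = 5.9 in, the stress block lies entirely in the flange; analyse as a rectangular beam of width b_f.
M_n = T(d − a/2) = 384.75 × (30.7 − 2.1555) = 10982.5 kip·in.
M_n = 10982.5/12 = 915.21 kip·ft.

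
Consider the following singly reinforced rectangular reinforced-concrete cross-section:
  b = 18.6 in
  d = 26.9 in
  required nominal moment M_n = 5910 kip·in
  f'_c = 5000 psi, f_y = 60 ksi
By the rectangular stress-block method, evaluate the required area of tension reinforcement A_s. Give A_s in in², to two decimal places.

From M_n = 0.85 f'_c a b (d − a/2):
a = d − √(d² − 2M_n/(0.85 f'_c b)) = 26.9 − √(26.9² − 2 × 5910/(0.85 × 5 × 18.6)) = 2.940 in.
A_s = 0.85 f'_c a b / f_y = 0.85 × 5 × 2.940 × 18.6 / 60 = 3.873 in².

A_s ≈ 3.87 in²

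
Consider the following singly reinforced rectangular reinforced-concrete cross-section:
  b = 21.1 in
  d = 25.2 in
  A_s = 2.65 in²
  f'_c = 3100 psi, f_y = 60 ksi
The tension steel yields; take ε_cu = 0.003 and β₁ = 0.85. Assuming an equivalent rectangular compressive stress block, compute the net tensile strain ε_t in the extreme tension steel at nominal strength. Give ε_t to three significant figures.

a = A_s f_y/(0.85 f'_c b) = 2.860 in.
β₁ = 0.85, so c = a/β₁ = 2.860/0.85 = 3.365 in.
From the linear strain diagram with ε_cu = 0.003: ε_t = 0.003 (d − c)/c = 0.003 × (25.2 − 3.365)/3.365 = 0.0195.
Since ε_t ≥ 0.005, the section is tension-controlled.

ε_t ≈ 0.0195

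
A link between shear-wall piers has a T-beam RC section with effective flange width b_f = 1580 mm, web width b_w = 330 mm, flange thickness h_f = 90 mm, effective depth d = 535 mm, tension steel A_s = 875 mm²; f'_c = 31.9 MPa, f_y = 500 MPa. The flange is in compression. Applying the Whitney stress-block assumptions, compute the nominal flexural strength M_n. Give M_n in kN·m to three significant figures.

M_n ≈ 232 kN·m

Tension: T = A_s f_y = 875 × 500 = 437500 N.
Try a within the flange: a = T/(0.85 f'_c b_f) = 437500/(0.85 × 31.9 × 1580) = 10.21 mm.
Since a = 10.21 ≤ h_f = 90 mm, the stress block lies entirely in the flange; analyse as a rectangular beam of width b_f.
M_n = T(d − a/2) = 437500 × (535 − 5.105) = 231.83 × 10⁶ N·mm.
M_n = 231.83 kN·m.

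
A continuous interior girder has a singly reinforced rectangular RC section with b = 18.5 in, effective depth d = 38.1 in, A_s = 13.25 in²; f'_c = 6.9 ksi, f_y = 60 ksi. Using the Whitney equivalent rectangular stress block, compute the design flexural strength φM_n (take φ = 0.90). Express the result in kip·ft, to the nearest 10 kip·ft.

T = A_s f_y = 13.25 × 60 = 795 kips.
a = T/(0.85 f'_c b) = 795/(0.85 × 6.9 × 18.5) = 7.327 in.
M_n = T(d − a/2) = 795 × (38.1 − 3.6635) = 27377.0 kip·in = 27377.0/12 = 2281.42 kip·ft.
φM_n = 0.90 × 2281.42 = 2053.28 kip·ft.

φM_n ≈ 2050 kip·ft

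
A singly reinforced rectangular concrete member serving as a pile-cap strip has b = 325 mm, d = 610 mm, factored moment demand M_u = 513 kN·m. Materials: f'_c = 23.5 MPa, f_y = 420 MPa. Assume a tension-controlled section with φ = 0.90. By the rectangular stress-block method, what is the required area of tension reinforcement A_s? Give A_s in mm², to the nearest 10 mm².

M_n = M_u/φ = 513/0.90 = 570 kN·m.
With M_n = 0.85 f'_c a b (d − a/2), solve the quadratic for a:
a = d − √(d² − 2M_n/(0.85 f'_c b)) = 610 − √(610² − 2 × 570×10⁶/(0.85 × 23.5 × 325)) = 166.72 mm.
A_s = 0.85 f'_c a b / f_y = 0.85 × 23.5 × 166.72 × 325 / 420 = 2577.0 mm².

A_s ≈ 2580 mm²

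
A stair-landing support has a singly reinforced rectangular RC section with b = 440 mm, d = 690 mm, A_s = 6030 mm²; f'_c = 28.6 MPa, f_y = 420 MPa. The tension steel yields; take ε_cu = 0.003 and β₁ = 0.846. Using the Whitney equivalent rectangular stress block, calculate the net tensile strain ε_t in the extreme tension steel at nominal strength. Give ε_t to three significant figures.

ε_t ≈ 0.00440

a = A_s f_y/(0.85 f'_c b) = 236.77 mm.
β₁ = 0.846, so c = a/β₁ = 236.77/0.846 = 279.87 mm.
From the linear strain diagram with ε_cu = 0.003: ε_t = 0.003 (d − c)/c = 0.003 × (690 − 279.87)/279.87 = 0.00440.
ε_t is between 0.004 and 0.005 — transition zone.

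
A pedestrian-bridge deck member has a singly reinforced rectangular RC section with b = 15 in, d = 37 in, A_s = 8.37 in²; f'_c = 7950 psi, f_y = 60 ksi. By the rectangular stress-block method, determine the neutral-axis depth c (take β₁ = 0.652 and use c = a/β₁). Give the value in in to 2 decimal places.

T = A_s f_y = 8.37 × 60 = 502.2 kips.
a = T/(0.85 f'_c b) = 502.2/(0.85 × 7.95 × 15) = 4.9545 in.
With β₁ = 0.652, c = a/β₁ = 4.9545/0.652 = 7.60 in.

c ≈ 7.60 in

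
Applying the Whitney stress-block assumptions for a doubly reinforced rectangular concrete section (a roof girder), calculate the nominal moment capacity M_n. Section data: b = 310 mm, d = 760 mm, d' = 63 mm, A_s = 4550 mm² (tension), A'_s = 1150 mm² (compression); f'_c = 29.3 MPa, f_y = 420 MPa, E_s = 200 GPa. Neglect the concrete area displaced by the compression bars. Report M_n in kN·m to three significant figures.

M_n ≈ 1290 kN·m

Assume both tension and compression steel yield.
Net tension couple steel: A_s − A'_s = 3400 mm².
a = (A_s − A'_s) f_y / (0.85 f'_c b) = 1428000/(0.85 × 29.3 × 310) = 184.96 mm.
c = a/β₁ = 184.96/0.841 = 219.93 mm; ε'_s = 0.003(c − d')/c = 0.0021 ≥ f_y/E_s = 0.0021, so compression steel does yield.
M_n = (A_s − A'_s) f_y (d − a/2) + A'_s f_y (d − d') = [1428000 × (760 − 92.48) + 483000 × (760 − 63)] × 10⁻⁶ = 953.22 + 336.65 = 1289.87 kN·m.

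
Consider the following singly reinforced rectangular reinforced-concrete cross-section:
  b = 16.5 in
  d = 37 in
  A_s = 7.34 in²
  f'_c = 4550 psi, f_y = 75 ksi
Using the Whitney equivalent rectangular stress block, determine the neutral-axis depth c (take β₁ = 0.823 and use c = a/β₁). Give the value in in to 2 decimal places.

c ≈ 10.48 in

T = A_s f_y = 7.34 × 75 = 550.5 kips.
a = T/(0.85 f'_c b) = 550.5/(0.85 × 4.55 × 16.5) = 8.6267 in.
With β₁ = 0.823, c = a/β₁ = 8.6267/0.823 = 10.48 in.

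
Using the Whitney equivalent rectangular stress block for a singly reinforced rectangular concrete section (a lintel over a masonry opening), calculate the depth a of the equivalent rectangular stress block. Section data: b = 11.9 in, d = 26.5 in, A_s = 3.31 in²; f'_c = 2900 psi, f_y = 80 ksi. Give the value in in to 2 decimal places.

a ≈ 9.03 in

T = A_s f_y = 3.31 × 80 = 264.8 kips.
a = T/(0.85 f'_c b) = 264.8/(0.85 × 2.9 × 11.9) = 9.03 in.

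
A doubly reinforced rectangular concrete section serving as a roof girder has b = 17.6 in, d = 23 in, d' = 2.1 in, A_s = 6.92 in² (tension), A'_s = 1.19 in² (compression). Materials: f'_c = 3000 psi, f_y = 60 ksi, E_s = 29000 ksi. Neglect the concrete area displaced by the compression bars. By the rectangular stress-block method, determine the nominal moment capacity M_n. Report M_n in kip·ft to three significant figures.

Assume both steels yield.
a = (A_s − A'_s) f_y/(0.85 f'_c b) = (6.92 − 1.19) × 60/(0.85 × 3 × 17.6) = 7.660 in.
c = a/β₁ = 7.660/0.85 = 9.012 in; ε'_s = 0.003(c − d')/c = 0.0023 ≥ ε_y = 0.0021, so the compression steel yields.
M_n = (A_s − A'_s) f_y (d − a/2) + A'_s f_y (d − d') = 343.8 × (23 − 3.83) + 71.4 × (23 − 2.1) = 6590.6 + 1492.3 = 8082.9 kip·in = 8082.9/12 = 673.58 kip·ft.

M_n ≈ 674 kip·ft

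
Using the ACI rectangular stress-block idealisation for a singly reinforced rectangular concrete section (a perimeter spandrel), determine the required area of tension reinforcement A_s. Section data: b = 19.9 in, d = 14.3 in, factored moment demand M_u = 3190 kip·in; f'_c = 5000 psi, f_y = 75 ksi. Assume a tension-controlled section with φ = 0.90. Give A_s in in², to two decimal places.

M_n = M_u/φ = 3190/0.90 = 3544.44 kip·in.
From M_n = 0.85 f'_c a b (d − a/2):
a = d − √(d² − 2M_n/(0.85 f'_c b)) = 14.3 − √(14.3² − 2 × 3544.44/(0.85 × 5 × 19.9)) = 3.315 in.
A_s = 0.85 f'_c a b / f_y = 0.85 × 5 × 3.315 × 19.9 / 75 = 3.738 in².

A_s ≈ 3.74 in²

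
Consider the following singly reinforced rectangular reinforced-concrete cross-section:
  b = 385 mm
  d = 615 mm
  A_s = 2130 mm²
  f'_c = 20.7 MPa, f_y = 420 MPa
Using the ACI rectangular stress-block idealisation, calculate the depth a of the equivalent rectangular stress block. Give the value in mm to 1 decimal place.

T = A_s f_y = 2130 × 420 = 894600 N = 894.6 kN.
Setting C = 0.85 f'_c a b equal to T: a = 894600/(0.85 × 20.7 × 385) = 132.1 mm.

a ≈ 132.1 mm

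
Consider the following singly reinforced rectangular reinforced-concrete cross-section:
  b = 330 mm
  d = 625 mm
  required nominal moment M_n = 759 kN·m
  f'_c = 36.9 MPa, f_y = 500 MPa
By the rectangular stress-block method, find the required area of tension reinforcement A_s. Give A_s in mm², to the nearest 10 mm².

A_s ≈ 2710 mm²

With M_n = 0.85 f'_c a b (d − a/2), solve the quadratic for a:
a = d − √(d² − 2M_n/(0.85 f'_c b)) = 625 − √(625² − 2 × 759×10⁶/(0.85 × 36.9 × 330)) = 131.07 mm.
A_s = 0.85 f'_c a b / f_y = 0.85 × 36.9 × 131.07 × 330 / 500 = 2713.3 mm².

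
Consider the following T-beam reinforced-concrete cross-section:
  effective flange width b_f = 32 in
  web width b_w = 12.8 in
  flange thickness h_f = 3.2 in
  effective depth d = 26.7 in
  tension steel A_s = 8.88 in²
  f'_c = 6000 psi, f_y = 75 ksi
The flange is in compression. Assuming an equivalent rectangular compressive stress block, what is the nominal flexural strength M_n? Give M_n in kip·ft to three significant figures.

M_n ≈ 1360 kip·ft

Tension: T = A_s f_y = 8.88 × 75 = 666 kips.
Try a within the flange: a = T/(0.85 f'_c b_f) = 666/(0.85 × 6 × 32) = 4.081 in.
a = 4.081 > h_f = 3.2 in: the block extends into the web. Split into flange-overhang and web parts.
C_f = 0.85 f'_c (b_f − b_w) h_f = 0.85 × 6 × (32 − 12.8) × 3.2 = 313.3 kips.
Remaining web compression depth: a_w = (T − C_f)/(0.85 f'_c b_w) = (666 − 313.3)/(0.85 × 6 × 12.8) = 5.403 in.
M_n = C_f(d − h_f/2) + (T − C_f)(d − a_w/2) = 313.3 × (26.7 − 1.6) + 352.7 × (26.7 − 2.7015) = 7863.8 + 8464.3 = 16328.1 kip·in.
M_n = 16328.1/12 = 1360.68 kip·ft.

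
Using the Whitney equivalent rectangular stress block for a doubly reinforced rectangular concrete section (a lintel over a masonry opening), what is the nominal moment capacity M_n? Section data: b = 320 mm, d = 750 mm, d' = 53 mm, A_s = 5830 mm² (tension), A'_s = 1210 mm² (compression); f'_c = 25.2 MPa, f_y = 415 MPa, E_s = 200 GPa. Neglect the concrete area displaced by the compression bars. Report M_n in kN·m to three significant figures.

M_n ≈ 1520 kN·m

Assume both tension and compression steel yield.
Net tension couple steel: A_s − A'_s = 4620 mm².
a = (A_s − A'_s) f_y / (0.85 f'_c b) = 1917300/(0.85 × 25.2 × 320) = 279.72 mm.
c = a/β₁ = 279.72/0.85 = 329.08 mm; ε'_s = 0.003(c − d')/c = 0.0025 ≥ f_y/E_s = 0.0021, so compression steel does yield.
M_n = (A_s − A'_s) f_y (d − a/2) + A'_s f_y (d − d') = [1917300 × (750 − 139.86) + 502150 × (750 − 53)] × 10⁻⁶ = 1169.82 + 350.00 = 1519.82 kN·m.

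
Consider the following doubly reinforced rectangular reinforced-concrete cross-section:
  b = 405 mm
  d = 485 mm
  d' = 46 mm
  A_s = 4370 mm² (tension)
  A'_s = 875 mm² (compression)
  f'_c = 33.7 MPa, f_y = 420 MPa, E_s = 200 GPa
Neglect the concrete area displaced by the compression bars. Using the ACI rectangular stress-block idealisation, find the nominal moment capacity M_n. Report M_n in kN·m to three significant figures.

Assume both tension and compression steel yield.
Net tension couple steel: A_s − A'_s = 3495 mm².
a = (A_s − A'_s) f_y / (0.85 f'_c b) = 1467900/(0.85 × 33.7 × 405) = 126.53 mm.
c = a/β₁ = 126.53/0.809 = 156.40 mm; ε'_s = 0.003(c − d')/c = 0.0021 ≥ f_y/E_s = 0.0021, so compression steel does yield.
M_n = (A_s − A'_s) f_y (d − a/2) + A'_s f_y (d − d') = [1467900 × (485 − 63.265) + 367500 × (485 − 46)] × 10⁻⁶ = 619.06 + 161.33 = 780.39 kN·m.

M_n ≈ 780 kN·m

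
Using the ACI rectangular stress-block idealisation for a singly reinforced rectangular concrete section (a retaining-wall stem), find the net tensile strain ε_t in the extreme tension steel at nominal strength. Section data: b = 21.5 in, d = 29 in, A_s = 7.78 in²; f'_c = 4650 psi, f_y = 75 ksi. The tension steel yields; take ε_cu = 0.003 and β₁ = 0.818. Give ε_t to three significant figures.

a = A_s f_y/(0.85 f'_c b) = 6.866 in.
β₁ = 0.818, so c = a/β₁ = 6.866/0.818 = 8.394 in.
From the linear strain diagram with ε_cu = 0.003: ε_t = 0.003 (d − c)/c = 0.003 × (29 − 8.394)/8.394 = 0.00736.
Since ε_t ≥ 0.005, the section is tension-controlled.

ε_t ≈ 0.00736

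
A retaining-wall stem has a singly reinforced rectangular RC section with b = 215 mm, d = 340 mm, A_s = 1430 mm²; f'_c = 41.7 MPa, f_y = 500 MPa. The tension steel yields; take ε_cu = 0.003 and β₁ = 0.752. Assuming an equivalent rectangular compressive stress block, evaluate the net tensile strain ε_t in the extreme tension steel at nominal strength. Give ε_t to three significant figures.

ε_t ≈ 0.00518

a = A_s f_y/(0.85 f'_c b) = 93.82 mm.
β₁ = 0.752, so c = a/β₁ = 93.82/0.752 = 124.76 mm.
From the linear strain diagram with ε_cu = 0.003: ε_t = 0.003 (d − c)/c = 0.003 × (340 − 124.76)/124.76 = 0.00518.
Since ε_t ≥ 0.005, the section is tension-controlled.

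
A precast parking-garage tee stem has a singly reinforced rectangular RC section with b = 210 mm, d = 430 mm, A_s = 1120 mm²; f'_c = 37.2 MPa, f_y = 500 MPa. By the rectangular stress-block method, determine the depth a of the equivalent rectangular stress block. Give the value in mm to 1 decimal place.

a ≈ 84.3 mm

T = A_s f_y = 1120 × 500 = 560000 N = 560 kN.
Setting C = 0.85 f'_c a b equal to T: a = 560000/(0.85 × 37.2 × 210) = 84.3 mm.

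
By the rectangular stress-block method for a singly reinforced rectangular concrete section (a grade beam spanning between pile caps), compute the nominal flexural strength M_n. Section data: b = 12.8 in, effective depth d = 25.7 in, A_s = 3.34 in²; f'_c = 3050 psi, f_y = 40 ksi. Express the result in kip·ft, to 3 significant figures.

T = A_s f_y = 3.34 × 40 = 133.6 kips.
a = T/(0.85 f'_c b) = 133.6/(0.85 × 3.05 × 12.8) = 4.026 in.
M_n = T(d − a/2) = 133.6 × (25.7 − 2.013) = 3164.6 kip·in = 3164.6/12 = 263.72 kip·ft.

M_n ≈ 264 kip·ft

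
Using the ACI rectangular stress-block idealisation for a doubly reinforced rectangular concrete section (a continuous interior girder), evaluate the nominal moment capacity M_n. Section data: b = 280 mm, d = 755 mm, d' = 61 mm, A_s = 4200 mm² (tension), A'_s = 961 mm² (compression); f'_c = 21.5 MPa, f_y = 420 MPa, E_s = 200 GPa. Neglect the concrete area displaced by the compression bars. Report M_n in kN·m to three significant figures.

M_n ≈ 1130 kN·m

Assume both tension and compression steel yield.
Net tension couple steel: A_s − A'_s = 3239 mm².
a = (A_s − A'_s) f_y / (0.85 f'_c b) = 1360380/(0.85 × 21.5 × 280) = 265.85 mm.
c = a/β₁ = 265.85/0.85 = 312.76 mm; ε'_s = 0.003(c − d')/c = 0.0024 ≥ f_y/E_s = 0.0021, so compression steel does yield.
M_n = (A_s − A'_s) f_y (d − a/2) + A'_s f_y (d − d') = [1360380 × (755 − 132.925) + 403620 × (755 − 61)] × 10⁻⁶ = 846.26 + 280.11 = 1126.37 kN·m.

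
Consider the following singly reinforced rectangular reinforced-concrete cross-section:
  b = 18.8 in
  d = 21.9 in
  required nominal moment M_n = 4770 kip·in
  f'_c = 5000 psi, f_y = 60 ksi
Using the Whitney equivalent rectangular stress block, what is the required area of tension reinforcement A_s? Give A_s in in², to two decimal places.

From M_n = 0.85 f'_c a b (d − a/2):
a = d − √(d² − 2M_n/(0.85 f'_c b)) = 21.9 − √(21.9² − 2 × 4770/(0.85 × 5 × 18.8)) = 2.921 in.
A_s = 0.85 f'_c a b / f_y = 0.85 × 5 × 2.921 × 18.8 / 60 = 3.890 in².

A_s ≈ 3.89 in²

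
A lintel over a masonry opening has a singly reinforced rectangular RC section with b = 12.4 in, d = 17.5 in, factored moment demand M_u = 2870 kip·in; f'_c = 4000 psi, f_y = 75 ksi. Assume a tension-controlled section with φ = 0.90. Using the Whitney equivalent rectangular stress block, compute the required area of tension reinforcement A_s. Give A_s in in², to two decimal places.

M_n = M_u/φ = 2870/0.90 = 3188.89 kip·in.
From M_n = 0.85 f'_c a b (d − a/2):
a = d − √(d² − 2M_n/(0.85 f'_c b)) = 17.5 − √(17.5² − 2 × 3188.89/(0.85 × 4 × 12.4)) = 5.051 in.
A_s = 0.85 f'_c a b / f_y = 0.85 × 4 × 5.051 × 12.4 / 75 = 2.839 in².

A_s ≈ 2.84 in²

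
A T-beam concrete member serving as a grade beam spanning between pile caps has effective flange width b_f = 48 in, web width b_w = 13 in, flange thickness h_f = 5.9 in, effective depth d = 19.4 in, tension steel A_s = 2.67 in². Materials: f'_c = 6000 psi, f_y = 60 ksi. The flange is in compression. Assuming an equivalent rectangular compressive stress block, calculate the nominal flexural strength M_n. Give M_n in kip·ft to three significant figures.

Tension: T = A_s f_y = 2.67 × 60 = 160.2 kips.
Try a within the flange: a = T/(0.85 f'_c b_f) = 160.2/(0.85 × 6 × 48) = 0.654 in.
Since a = 0.654 ≤ h_f = 5.9 in, the stress block lies entirely in the flange; analyse as a rectangular beam of width b_f.
M_n = T(d − a/2) = 160.2 × (19.4 − 0.327) = 3055.5 kip·in.
M_n = 3055.5/12 = 254.63 kip·ft.

M_n ≈ 255 kip·ft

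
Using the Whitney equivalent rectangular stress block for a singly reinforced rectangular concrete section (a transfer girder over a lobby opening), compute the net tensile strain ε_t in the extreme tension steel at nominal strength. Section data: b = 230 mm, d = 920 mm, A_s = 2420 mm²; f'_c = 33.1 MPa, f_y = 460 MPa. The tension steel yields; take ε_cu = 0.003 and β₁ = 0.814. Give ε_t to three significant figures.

a = A_s f_y/(0.85 f'_c b) = 172.03 mm.
β₁ = 0.814, so c = a/β₁ = 172.03/0.814 = 211.34 mm.
From the linear strain diagram with ε_cu = 0.003: ε_t = 0.003 (d − c)/c = 0.003 × (920 − 211.34)/211.34 = 0.0101.
Since ε_t ≥ 0.005, the section is tension-controlled.

ε_t ≈ 0.0101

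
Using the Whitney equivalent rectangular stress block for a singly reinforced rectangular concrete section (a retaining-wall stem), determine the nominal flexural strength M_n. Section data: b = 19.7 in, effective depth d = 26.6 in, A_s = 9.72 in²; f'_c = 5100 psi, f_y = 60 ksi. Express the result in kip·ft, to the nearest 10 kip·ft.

T = A_s f_y = 9.72 × 60 = 583.2 kips.
a = T/(0.85 f'_c b) = 583.2/(0.85 × 5.1 × 19.7) = 6.829 in.
M_n = T(d − a/2) = 583.2 × (26.6 − 3.4145) = 13521.8 kip·in = 13521.8/12 = 1126.82 kip·ft.

M_n ≈ 1130 kip·ft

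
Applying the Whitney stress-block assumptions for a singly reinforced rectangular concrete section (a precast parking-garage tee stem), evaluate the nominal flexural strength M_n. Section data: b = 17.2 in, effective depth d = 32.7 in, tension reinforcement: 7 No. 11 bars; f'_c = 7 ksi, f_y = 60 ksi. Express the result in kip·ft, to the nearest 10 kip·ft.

A_s = 7 × 1.56 = 10.92 in².
T = A_s f_y = 10.92 × 60 = 655.2 kips.
a = T/(0.85 f'_c b) = 655.2/(0.85 × 7 × 17.2) = 6.402 in.
M_n = T(d − a/2) = 655.2 × (32.7 − 3.201) = 19327.7 kip·in = 19327.7/12 = 1610.64 kip·ft.

M_n ≈ 1610 kip·ft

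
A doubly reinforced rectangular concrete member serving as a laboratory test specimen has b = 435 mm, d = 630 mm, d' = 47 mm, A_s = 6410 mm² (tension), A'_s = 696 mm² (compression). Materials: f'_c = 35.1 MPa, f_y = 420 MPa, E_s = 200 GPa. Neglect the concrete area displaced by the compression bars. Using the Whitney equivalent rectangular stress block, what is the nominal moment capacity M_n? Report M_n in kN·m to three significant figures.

Assume both tension and compression steel yield.
Net tension couple steel: A_s − A'_s = 5714 mm².
a = (A_s − A'_s) f_y / (0.85 f'_c b) = 2399880/(0.85 × 35.1 × 435) = 184.92 mm.
c = a/β₁ = 184.92/0.799 = 231.44 mm; ε'_s = 0.003(c − d')/c = 0.0024 ≥ f_y/E_s = 0.0021, so compression steel does yield.
M_n = (A_s − A'_s) f_y (d − a/2) + A'_s f_y (d − d') = [2399880 × (630 − 92.46) + 292320 × (630 − 47)] × 10⁻⁶ = 1290.03 + 170.42 = 1460.45 kN·m.

M_n ≈ 1460 kN·m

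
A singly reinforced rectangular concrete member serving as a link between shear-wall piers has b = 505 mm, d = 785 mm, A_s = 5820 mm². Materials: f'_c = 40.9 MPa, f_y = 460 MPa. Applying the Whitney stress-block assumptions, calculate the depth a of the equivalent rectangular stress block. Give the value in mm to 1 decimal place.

a ≈ 152.5 mm

T = A_s f_y = 5820 × 460 = 2677200 N = 2677.2 kN.
Setting C = 0.85 f'_c a b equal to T: a = 2677200/(0.85 × 40.9 × 505) = 152.5 mm.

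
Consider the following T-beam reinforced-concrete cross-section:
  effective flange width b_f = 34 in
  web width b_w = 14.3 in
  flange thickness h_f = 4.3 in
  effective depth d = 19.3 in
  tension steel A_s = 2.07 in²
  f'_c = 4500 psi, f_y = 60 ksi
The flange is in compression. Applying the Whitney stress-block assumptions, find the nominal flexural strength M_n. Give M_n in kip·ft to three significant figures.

M_n ≈ 195 kip·ft

Tension: T = A_s f_y = 2.07 × 60 = 124.2 kips.
Try a within the flange: a = T/(0.85 f'_c b_f) = 124.2/(0.85 × 4.5 × 34) = 0.955 in.
Since a = 0.955 ≤ h_f = 4.3 in, the stress block lies entirely in the flange; analyse as a rectangular beam of width b_f.
M_n = T(d − a/2) = 124.2 × (19.3 − 0.4775) = 2337.8 kip·in.
M_n = 2337.8/12 = 194.82 kip·ft.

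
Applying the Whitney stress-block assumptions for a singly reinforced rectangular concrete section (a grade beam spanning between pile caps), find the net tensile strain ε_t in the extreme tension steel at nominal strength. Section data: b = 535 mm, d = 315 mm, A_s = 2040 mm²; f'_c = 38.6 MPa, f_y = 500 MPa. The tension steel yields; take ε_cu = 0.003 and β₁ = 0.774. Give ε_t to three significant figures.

ε_t ≈ 0.00959

a = A_s f_y/(0.85 f'_c b) = 58.11 mm.
β₁ = 0.774, so c = a/β₁ = 58.11/0.774 = 75.08 mm.
From the linear strain diagram with ε_cu = 0.003: ε_t = 0.003 (d − c)/c = 0.003 × (315 − 75.08)/75.08 = 0.00959.
Since ε_t ≥ 0.005, the section is tension-controlled.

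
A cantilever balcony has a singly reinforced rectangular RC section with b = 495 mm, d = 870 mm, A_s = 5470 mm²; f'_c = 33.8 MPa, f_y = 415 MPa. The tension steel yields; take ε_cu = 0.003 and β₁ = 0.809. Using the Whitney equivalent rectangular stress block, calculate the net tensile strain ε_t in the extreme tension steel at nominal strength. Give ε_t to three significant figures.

a = A_s f_y/(0.85 f'_c b) = 159.62 mm.
β₁ = 0.809, so c = a/β₁ = 159.62/0.809 = 197.31 mm.
From the linear strain diagram with ε_cu = 0.003: ε_t = 0.003 (d − c)/c = 0.003 × (870 − 197.31)/197.31 = 0.0102.
Since ε_t ≥ 0.005, the section is tension-controlled.

ε_t ≈ 0.0102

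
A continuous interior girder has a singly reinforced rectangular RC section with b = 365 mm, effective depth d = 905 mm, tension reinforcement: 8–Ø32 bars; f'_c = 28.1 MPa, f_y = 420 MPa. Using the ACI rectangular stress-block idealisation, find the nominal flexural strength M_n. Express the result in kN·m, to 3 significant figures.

M_n ≈ 2030 kN·m

A_s = 8 × 804 = 6432 mm².
T = A_s f_y = 6432 × 420 = 2701440 N = 2701.44 kN.
From C = T: a = T/(0.85 f'_c b) = 2701440/(0.85 × 28.1 × 365) = 309.87 mm.
M_n = T(d − a/2) = 2701.44 kN × (905 − 154.935) mm = 2026.26 kN·m.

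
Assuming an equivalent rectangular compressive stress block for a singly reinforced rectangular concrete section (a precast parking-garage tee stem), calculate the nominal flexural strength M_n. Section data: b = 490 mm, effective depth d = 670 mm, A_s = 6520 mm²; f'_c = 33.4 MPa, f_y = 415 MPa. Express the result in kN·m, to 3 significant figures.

T = A_s f_y = 6520 × 415 = 2705800 N = 2705.8 kN.
From C = T: a = T/(0.85 f'_c b) = 2705800/(0.85 × 33.4 × 490) = 194.51 mm.
M_n = T(d − a/2) = 2705.8 kN × (670 − 97.255) mm = 1549.73 kN·m.

M_n ≈ 1550 kN·m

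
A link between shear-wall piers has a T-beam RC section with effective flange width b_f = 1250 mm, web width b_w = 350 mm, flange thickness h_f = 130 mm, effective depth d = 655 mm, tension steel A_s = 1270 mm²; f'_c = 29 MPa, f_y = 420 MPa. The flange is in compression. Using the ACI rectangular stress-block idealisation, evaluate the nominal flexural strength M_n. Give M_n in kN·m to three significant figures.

Tension: T = A_s f_y = 1270 × 420 = 533400 N.
Try a within the flange: a = T/(0.85 f'_c b_f) = 533400/(0.85 × 29 × 1250) = 17.31 mm.
Since a = 17.31 ≤ h_f = 130 mm, the stress block lies entirely in the flange; analyse as a rectangular beam of width b_f.
M_n = T(d − a/2) = 533400 × (655 − 8.655) = 344.76 × 10⁶ N·mm.
M_n = 344.76 kN·m.

M_n ≈ 345 kN·m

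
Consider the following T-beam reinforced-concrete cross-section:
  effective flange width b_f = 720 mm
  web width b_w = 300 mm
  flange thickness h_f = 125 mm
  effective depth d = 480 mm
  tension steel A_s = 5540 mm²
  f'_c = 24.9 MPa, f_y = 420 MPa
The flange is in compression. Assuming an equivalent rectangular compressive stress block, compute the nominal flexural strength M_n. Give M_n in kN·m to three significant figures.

M_n ≈ 931 kN·m

Tension: T = A_s f_y = 5540 × 420 = 2326800 N.
Try a within the flange: a = T/(0.85 f'_c b_f) = 2326800/(0.85 × 24.9 × 720) = 152.69 mm.
a = 152.69 > h_f = 125 mm: the block extends into the web. Split into flange-overhang and web parts.
C_f = 0.85 f'_c (b_f − b_w) h_f = 0.85 × 24.9 × (720 − 300) × 125 = 1111163 N.
Remaining web compression depth: a_w = (T − C_f)/(0.85 f'_c b_w) = (2326800 − 1111163)/(0.85 × 24.9 × 300) = 191.45 mm.
M_n = C_f(d − h_f/2) + (T − C_f)(d − a_w/2) = 1111163 × (480 − 62.5) + 1215637 × (480 − 95.725) = 463.91 + 467.14 = 931.05 × 10⁶ N·mm.
M_n = 931.05 kN·m.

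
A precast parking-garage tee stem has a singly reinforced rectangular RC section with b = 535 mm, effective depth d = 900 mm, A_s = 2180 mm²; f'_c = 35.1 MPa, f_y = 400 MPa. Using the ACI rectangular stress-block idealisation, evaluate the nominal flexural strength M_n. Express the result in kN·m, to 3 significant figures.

T = A_s f_y = 2180 × 400 = 872000 N = 872 kN.
From C = T: a = T/(0.85 f'_c b) = 872000/(0.85 × 35.1 × 535) = 54.63 mm.
M_n = T(d − a/2) = 872 kN × (900 − 27.315) mm = 760.98 kN·m.

M_n ≈ 761 kN·m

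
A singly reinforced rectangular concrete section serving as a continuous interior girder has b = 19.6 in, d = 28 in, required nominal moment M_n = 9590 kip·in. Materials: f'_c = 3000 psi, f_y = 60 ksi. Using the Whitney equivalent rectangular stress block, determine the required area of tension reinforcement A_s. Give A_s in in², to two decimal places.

A_s ≈ 6.66 in²

From M_n = 0.85 f'_c a b (d − a/2):
a = d − √(d² − 2M_n/(0.85 f'_c b)) = 28 − √(28² − 2 × 9590/(0.85 × 3 × 19.6)) = 7.994 in.
A_s = 0.85 f'_c a b / f_y = 0.85 × 3 × 7.994 × 19.6 / 60 = 6.659 in².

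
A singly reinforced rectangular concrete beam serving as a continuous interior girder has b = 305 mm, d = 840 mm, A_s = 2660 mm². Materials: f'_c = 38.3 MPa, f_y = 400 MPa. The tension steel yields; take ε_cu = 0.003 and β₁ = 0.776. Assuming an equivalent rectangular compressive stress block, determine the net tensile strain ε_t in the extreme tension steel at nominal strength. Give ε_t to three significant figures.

ε_t ≈ 0.0152

a = A_s f_y/(0.85 f'_c b) = 107.16 mm.
β₁ = 0.776, so c = a/β₁ = 107.16/0.776 = 138.09 mm.
From the linear strain diagram with ε_cu = 0.003: ε_t = 0.003 (d − c)/c = 0.003 × (840 − 138.09)/138.09 = 0.0152.
Since ε_t ≥ 0.005, the section is tension-controlled.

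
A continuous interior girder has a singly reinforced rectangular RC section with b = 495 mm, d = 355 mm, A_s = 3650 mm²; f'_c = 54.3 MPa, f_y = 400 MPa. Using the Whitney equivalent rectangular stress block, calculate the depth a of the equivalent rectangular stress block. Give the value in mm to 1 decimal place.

T = A_s f_y = 3650 × 400 = 1460000 N = 1460 kN.
Setting C = 0.85 f'_c a b equal to T: a = 1460000/(0.85 × 54.3 × 495) = 63.9 mm.

a ≈ 63.9 mm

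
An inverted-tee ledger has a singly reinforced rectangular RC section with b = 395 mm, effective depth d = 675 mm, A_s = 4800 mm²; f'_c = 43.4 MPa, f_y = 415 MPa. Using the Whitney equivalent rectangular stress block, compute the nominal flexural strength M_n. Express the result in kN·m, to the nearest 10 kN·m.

M_n ≈ 1210 kN·m

T = A_s f_y = 4800 × 415 = 1992000 N = 1992 kN.
From C = T: a = T/(0.85 f'_c b) = 1992000/(0.85 × 43.4 × 395) = 136.70 mm.
M_n = T(d − a/2) = 1992 kN × (675 − 68.35) mm = 1208.45 kN·m.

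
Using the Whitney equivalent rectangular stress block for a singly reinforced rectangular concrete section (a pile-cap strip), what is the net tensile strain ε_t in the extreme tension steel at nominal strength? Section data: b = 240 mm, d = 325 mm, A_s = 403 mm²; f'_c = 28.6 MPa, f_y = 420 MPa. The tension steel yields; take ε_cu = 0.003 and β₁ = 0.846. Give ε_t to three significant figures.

a = A_s f_y/(0.85 f'_c b) = 29.01 mm.
β₁ = 0.846, so c = a/β₁ = 29.01/0.846 = 34.29 mm.
From the linear strain diagram with ε_cu = 0.003: ε_t = 0.003 (d − c)/c = 0.003 × (325 − 34.29)/34.29 = 0.0254.
Since ε_t ≥ 0.005, the section is tension-controlled.

ε_t ≈ 0.0254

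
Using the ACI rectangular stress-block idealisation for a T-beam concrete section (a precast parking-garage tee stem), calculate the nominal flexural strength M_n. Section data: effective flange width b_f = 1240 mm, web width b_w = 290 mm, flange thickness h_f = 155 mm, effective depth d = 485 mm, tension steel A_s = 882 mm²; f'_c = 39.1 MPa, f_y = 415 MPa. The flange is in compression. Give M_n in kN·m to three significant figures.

Tension: T = A_s f_y = 882 × 415 = 366030 N.
Try a within the flange: a = T/(0.85 f'_c b_f) = 366030/(0.85 × 39.1 × 1240) = 8.88 mm.
Since a = 8.88 ≤ h_f = 155 mm, the stress block lies entirely in the flange; analyse as a rectangular beam of width b_f.
M_n = T(d − a/2) = 366030 × (485 − 4.44) = 175.90 × 10⁶ N·mm.
M_n = 175.90 kN·m.

M_n ≈ 176 kN·m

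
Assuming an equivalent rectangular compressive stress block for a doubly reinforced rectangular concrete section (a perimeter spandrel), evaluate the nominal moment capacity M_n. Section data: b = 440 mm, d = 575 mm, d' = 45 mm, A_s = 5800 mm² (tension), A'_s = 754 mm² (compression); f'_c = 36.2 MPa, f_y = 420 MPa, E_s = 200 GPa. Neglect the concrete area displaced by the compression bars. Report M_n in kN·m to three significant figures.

Assume both tension and compression steel yield.
Net tension couple steel: A_s − A'_s = 5046 mm².
a = (A_s − A'_s) f_y / (0.85 f'_c b) = 2119320/(0.85 × 36.2 × 440) = 156.54 mm.
c = a/β₁ = 156.54/0.791 = 197.90 mm; ε'_s = 0.003(c − d')/c = 0.0023 ≥ f_y/E_s = 0.0021, so compression steel does yield.
M_n = (A_s − A'_s) f_y (d − a/2) + A'_s f_y (d − d') = [2119320 × (575 − 78.27) + 316680 × (575 − 45)] × 10⁻⁶ = 1052.73 + 167.84 = 1220.57 kN·m.

M_n ≈ 1220 kN·m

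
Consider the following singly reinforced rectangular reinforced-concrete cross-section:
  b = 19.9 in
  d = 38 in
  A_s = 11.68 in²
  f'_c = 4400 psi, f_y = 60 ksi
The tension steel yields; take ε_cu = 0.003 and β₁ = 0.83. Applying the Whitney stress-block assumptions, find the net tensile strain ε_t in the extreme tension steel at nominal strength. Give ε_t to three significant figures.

ε_t ≈ 0.00705

a = A_s f_y/(0.85 f'_c b) = 9.416 in.
β₁ = 0.83, so c = a/β₁ = 9.416/0.83 = 11.345 in.
From the linear strain diagram with ε_cu = 0.003: ε_t = 0.003 (d − c)/c = 0.003 × (38 − 11.345)/11.345 = 0.00705.
Since ε_t ≥ 0.005, the section is tension-controlled.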